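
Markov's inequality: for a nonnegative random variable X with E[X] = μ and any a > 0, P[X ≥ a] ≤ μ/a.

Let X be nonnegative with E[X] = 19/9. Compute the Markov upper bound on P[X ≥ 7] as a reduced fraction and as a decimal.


μ = E[X] = 19/9, a = 7.
Markov: P[X ≥ 7] ≤ μ/a = (19/9)/7 = 19/63.
Numerically: ≈ 0.3016.
(Since a = 7 > μ = 2.1111, the bound 19/63 is < 1 and informative.)

P[X ≥ 7] ≤ 19/63 ≈ 0.3016.


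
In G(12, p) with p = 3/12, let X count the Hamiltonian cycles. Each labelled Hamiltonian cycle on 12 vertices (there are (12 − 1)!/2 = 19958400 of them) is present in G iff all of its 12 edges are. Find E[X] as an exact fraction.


K_12 has (12 − 1)!/2 = 19958400 labelled Hamiltonian cycles.
For each such Hamiltonian cycle H, let X_H = 1 if all 12 edges of H are present in G. Then P[X_H = 1] = p^{12} = (1/4)^{12} = 1/16777216.
By linearity: E[X] = Σ_H E[X_H] = 19958400 · p^{12} = 19958400 · 1/16777216 = 155925/131072.
Numerically: E[X] ≈ 1.18961.

E[X] = 19958400 · (1/4)^{12} = 155925/131072 ≈ 1.18961.


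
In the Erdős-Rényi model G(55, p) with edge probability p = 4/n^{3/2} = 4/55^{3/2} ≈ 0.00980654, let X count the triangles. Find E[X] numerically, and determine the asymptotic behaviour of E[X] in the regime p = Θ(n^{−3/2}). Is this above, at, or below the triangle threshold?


Number of potential triangles: C(55, 3) = 26235.
Each occurs with probability p³ ≈ (0.00980654)³ ≈ 9.43078559e-07.
By linearity: E[X] = C(55, 3)·p³ ≈ 26235 · 9.43078559e-07 ≈ 0.024742.
Since α = 3/2 > 1, p = c/n^{3/2} = o(1/n) is below the triangle threshold p ~ 1/n. Asymptotically E[X] ~ (c³/6)·n^{3(1−α)} = (4³/6)·n^{-1.5} → 0, so by Markov's inequality G has no triangles w.h.p.

E[X] ≈ 0.024742; in regime p = Θ(1/n^{3/2}) E[X] tends to 0 (below the triangle threshold p ~ 1/n).


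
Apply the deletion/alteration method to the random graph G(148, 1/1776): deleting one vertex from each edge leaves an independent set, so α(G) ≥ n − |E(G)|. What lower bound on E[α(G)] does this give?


E[|E(G)|] = C(148, 2)·p = 10878 · (1/1776) = 49/8.
E[α(G)] ≥ n − E[|E(G)|] = 148 − 49/8 = 1135/8.
Numerically: ≈ 141.875.
(This is only a lower bound; the true E[α(G)] may be larger.)

E[α(G)] ≥ 1135/8 ≈ 141.875.


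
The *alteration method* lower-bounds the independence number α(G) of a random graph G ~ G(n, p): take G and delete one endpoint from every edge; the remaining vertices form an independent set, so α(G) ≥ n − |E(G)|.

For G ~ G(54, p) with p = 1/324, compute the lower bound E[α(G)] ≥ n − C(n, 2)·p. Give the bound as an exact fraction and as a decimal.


E[|E(G)|] = C(54, 2)·p = 1431 · (1/324) = 53/12.
E[α(G)] ≥ n − E[|E(G)|] = 54 − 53/12 = 595/12.
Numerically: ≈ 49.5833.
(This is only a lower bound; the true E[α(G)] may be larger.)

E[α(G)] ≥ 595/12 ≈ 49.5833.


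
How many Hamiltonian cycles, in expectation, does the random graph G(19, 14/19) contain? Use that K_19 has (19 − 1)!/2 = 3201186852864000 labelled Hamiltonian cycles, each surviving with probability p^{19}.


K_19 has (19 − 1)!/2 = 3201186852864000 labelled Hamiltonian cycles.
For each such Hamiltonian cycle H, let X_H = 1 if all 19 edges of H are present in G. Then P[X_H = 1] = p^{19} = (14/19)^{19} = 5976303958948914397184/1978419655660313589123979.
By linearity of expectation: E[X] = Σ_H E[X_H] = 3201186852864000 · p^{19} = 3201186852864000 · 5976303958948914397184/1978419655660313589123979 = 19131265662106339128470788663934976000/1978419655660313589123979.
Numerically: E[X] ≈ 9.66997e+12.

E[X] = 3201186852864000 · (14/19)^{19} = 19131265662106339128470788663934976000/1978419655660313589123979 ≈ 9.66997e+12.


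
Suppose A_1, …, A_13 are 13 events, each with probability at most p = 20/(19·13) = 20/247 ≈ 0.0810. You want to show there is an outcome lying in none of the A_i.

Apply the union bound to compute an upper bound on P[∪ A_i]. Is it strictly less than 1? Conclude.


Union bound: P[∪_{i=1}^{13} A_i] ≤ Σ_i P[A_i] ≤ 13·p = 13·(20/247) = 20/19.
Numerically: 20/19 ≈ 1.0526.
Is 20/19 < 1? NO.
Since the bound 20/19 is ≥ 1, the union bound is uninformative here; it does NOT by itself certify existence.

13·p = 20/19 ≈ 1.0526; existence NOT certified by the union bound.


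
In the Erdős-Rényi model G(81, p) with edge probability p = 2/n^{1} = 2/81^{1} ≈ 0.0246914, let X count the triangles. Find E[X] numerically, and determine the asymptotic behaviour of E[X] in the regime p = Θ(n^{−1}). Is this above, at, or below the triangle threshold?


Number of potential triangles: C(81, 3) = 85320.
Each occurs with probability p³ ≈ (0.0246914)³ ≈ 1.50534114e-05.
By linearity: E[X] = C(81, 3)·p³ ≈ 85320 · 1.50534114e-05 ≈ 1.284357.
Here α = 1, so p = 2/n is exactly at the triangle threshold p ~ 1/n. Asymptotically E[X] → c³/6 = 2³/6 = 4/3 ≈ 1.333333, a bounded constant. In this regime the triangle count is asymptotically Poisson(c³/6).

E[X] ≈ 1.284357; in regime p = Θ(1/n^{1}) E[X] stays bounded (at the triangle threshold p ~ 1/n).


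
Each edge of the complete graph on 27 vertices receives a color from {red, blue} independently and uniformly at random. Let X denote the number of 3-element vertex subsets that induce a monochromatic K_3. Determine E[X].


Let X = Σ_S X_S over the C(27, 3) = 2925 subsets S of size 3, where X_S = 1 if the K_3 on S is monochromatic.
For a fixed S, the K_3 on S has C(3, 2) = 3 edges. P[all 3 edges red] = (1/2)^3, and likewise for blue, so P[monochromatic] = 2·(1/2)^3 = 2^{1 − 3} = 1/4.
By linearity: E[X] = C(27, 3) · 2^{1 − 3} = 2925 · 1/4 = 2925/4.
Numerically: E[X] ≈ 731.2500.

E[X] = C(27,3)·2^(1−C(3,2)) = 2925/4 ≈ 731.2500.


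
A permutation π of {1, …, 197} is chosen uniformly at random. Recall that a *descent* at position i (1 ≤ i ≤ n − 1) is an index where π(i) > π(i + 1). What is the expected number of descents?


Write X = Σ X_I over i = 1, …, 196, with X_I the indicator of one descent.
There are 196 indicators.
For each fixed i, the pair (π(i), π(i+1)) is a uniformly random ordered pair of distinct values from {1, …, 197}; by symmetry P[π(i) > π(i+1)] = 1/2.
By linearity: E[X] = 196 · (1/2) = (197 − 1) · (1/2) = 98 ≈ 98.0000.

E[X] = 98 = 98.0000.


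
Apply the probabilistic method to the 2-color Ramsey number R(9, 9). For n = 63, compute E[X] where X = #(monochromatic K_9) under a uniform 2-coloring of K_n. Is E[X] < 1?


E[X] = C(63, 9) · 2^{1 − 36} = 23667689815 · 2^{−35} = 23667689815/34359738368.
As a reduced fraction: E[X] = 23667689815/34359738368 ≈ 0.6888204.
Is E[X] < 1? YES.
Since E[X] < 1, there exists a 2-coloring of K_{63} with no monochromatic K_9; hence R(9, 9) > 63.

E[X] = 23667689815/34359738368 ≈ 0.6888204; E[X] < 1, so R(9, 9) > 63.


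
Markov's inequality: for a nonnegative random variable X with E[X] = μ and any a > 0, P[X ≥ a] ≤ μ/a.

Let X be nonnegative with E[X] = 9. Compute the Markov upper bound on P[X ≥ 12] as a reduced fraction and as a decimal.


μ = E[X] = 9, a = 12.
Markov: P[X ≥ 12] ≤ μ/a = (9)/12 = 3/4.
Numerically: ≈ 0.7500.
(Since a = 12 > μ = 9.0000, the bound 3/4 is < 1 and informative.)

P[X ≥ 12] ≤ 3/4 ≈ 0.7500.


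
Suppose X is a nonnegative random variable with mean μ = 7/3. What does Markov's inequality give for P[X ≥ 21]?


μ = E[X] = 7/3, a = 21.
Markov: P[X ≥ 21] ≤ μ/a = (7/3)/21 = 1/9.
Numerically: ≈ 0.1111.
(Since a = 21 > μ = 2.3333, the bound 1/9 is < 1 and informative.)

P[X ≥ 21] ≤ 1/9 ≈ 0.1111.


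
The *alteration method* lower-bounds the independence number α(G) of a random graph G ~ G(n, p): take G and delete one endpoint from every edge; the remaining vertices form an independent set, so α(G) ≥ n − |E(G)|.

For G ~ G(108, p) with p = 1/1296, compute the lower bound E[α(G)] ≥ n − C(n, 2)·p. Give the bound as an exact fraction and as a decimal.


E[|E(G)|] = C(108, 2)·p = 5778 · (1/1296) = 107/24.
E[α(G)] ≥ n − E[|E(G)|] = 108 − 107/24 = 2485/24.
Numerically: ≈ 103.541667.
(This is only a lower bound; the true E[α(G)] may be larger.)

E[α(G)] ≥ 2485/24 ≈ 103.541667.


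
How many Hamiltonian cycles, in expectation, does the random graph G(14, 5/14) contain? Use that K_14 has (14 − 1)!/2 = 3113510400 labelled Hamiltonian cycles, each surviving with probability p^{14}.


K_14 has (14 − 1)!/2 = 3113510400 labelled Hamiltonian cycles.
For each such Hamiltonian cycle H, let X_H = 1 if all 14 edges of H are present in G. Then P[X_H = 1] = p^{14} = (5/14)^{14} = 6103515625/11112006825558016.
Summing the indicators: E[X] = Σ_H E[X_H] = 3113510400 · p^{14} = 3113510400 · 6103515625/11112006825558016 = 5302276611328125/3100448333024.
Numerically: E[X] ≈ 1710.

E[X] = 3113510400 · (5/14)^{14} = 5302276611328125/3100448333024 ≈ 1710.


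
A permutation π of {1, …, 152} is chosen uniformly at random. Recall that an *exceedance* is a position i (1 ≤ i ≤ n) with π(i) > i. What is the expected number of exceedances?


Write X = Σ_{i=1}^{152} X_i, where X_i = 1_{π(i) > i}.
For each fixed i, π(i) is uniform over {1, …, 152} (marginal of a uniform permutation), so P[π(i) > i] = (n − i)/n. Summing: Σ_{i=1}^{152} (n − i)/n = (0 + 1 + … + 151)/152 = 152(152 − 1)/(2·152) = (152 − 1)/2.
Hence E[X] = Σ_{i=1}^{152} (152 − i)/152 = 151/2 ≈ 75.500000.

E[X] = 151/2 = 75.500000.


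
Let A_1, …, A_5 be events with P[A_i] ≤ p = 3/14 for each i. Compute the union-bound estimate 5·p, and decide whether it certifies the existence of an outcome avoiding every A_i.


Union bound: P[∪_{i=1}^{5} A_i] ≤ Σ_i P[A_i] ≤ 5·p = 5·(3/14) = 15/14.
Numerically: 15/14 ≈ 1.071.
Is 15/14 < 1? NO.
Since the bound 15/14 is ≥ 1, the union bound is uninformative here; it does NOT by itself certify existence.

5·p = 15/14 ≈ 1.071; existence NOT certified by the union bound.


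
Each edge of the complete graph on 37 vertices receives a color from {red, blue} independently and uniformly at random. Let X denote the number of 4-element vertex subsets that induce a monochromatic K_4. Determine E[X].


Let X = Σ_S X_S over the C(37, 4) = 66045 subsets S of size 4, where X_S = 1 if the K_4 on S is monochromatic.
For a fixed S, the K_4 on S has C(4, 2) = 6 edges. P[all 6 edges red] = (1/2)^6, and likewise for blue, so P[monochromatic] = 2·(1/2)^6 = 2^{1 − 6} = 1/32.
By linearity: E[X] = C(37, 4) · 2^{1 − 6} = 66045 · 1/32 = 66045/32.
Numerically: E[X] ≈ 2063.906250.

E[X] = C(37,4)·2^(1−C(4,2)) = 66045/32 ≈ 2063.906250.


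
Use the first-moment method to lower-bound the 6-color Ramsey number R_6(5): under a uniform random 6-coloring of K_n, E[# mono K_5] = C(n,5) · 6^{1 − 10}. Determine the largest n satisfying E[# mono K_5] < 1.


We need C(n, 5) · 6^{1 − 10} < 1, i.e. C(n, 5) < 6^{10 − 1} = 10077696.
Check values of n near the boundary:
  n = 66: C(66, 5) = 8936928; 8936928 < 10077696? YES
  n = 67: C(67, 5) = 9657648; 9657648 < 10077696? YES
  n = 68: C(68, 5) = 10424128; 10424128 < 10077696? NO
The largest n with C(n, 5) < 10077696 is n = 67 (where E[X] = 67067/69984 ≈ 0.958). Hence R_6(5) > 67, i.e. R_6(5) ≥ 68.

Largest n = 67; hence R_6(5) > 67.


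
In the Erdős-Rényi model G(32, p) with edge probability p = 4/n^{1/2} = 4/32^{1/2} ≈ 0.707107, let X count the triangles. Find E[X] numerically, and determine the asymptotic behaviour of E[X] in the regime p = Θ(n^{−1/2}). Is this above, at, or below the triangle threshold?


Number of potential triangles: C(32, 3) = 4960.
Each occurs with probability p³ ≈ (0.707107)³ ≈ 3.53553391e-01.
By linearity: E[X] = C(32, 3)·p³ ≈ 4960 · 3.53553391e-01 ≈ 1753.624817.
Since α = 1/2 < 1, p = c/n^{1/2} ≫ 1/n is above the triangle threshold p ~ 1/n. Asymptotically E[X] ~ (c³/6)·n^{3(1−α)} = (4³/6)·n^{1.5} → ∞; triangles are abundant w.h.p.

E[X] ≈ 1753.624817; in regime p = Θ(1/n^{1/2}) E[X] diverges (above the triangle threshold p ~ 1/n).


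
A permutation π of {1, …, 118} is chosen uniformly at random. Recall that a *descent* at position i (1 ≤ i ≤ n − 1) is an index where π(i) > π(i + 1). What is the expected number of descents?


Write X = Σ X_I over i = 1, …, 117, with X_I the indicator of one descent.
There are 117 indicators.
For each fixed i, the pair (π(i), π(i+1)) is a uniformly random ordered pair of distinct values from {1, …, 118}; by symmetry P[π(i) > π(i+1)] = 1/2.
By linearity: E[X] = 117 · (1/2) = (118 − 1) · (1/2) = 117/2 ≈ 58.5000.

E[X] = 117/2 = 58.5000.


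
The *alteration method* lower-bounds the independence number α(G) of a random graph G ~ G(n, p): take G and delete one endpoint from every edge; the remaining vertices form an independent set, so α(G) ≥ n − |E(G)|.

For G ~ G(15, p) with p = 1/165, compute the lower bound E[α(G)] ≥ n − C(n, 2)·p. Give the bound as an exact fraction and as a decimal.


E[|E(G)|] = C(15, 2)·p = 105 · (1/165) = 7/11.
E[α(G)] ≥ n − E[|E(G)|] = 15 − 7/11 = 158/11.
Numerically: ≈ 14.3636.
(This is only a lower bound; the true E[α(G)] may be larger.)

E[α(G)] ≥ 158/11 ≈ 14.3636.


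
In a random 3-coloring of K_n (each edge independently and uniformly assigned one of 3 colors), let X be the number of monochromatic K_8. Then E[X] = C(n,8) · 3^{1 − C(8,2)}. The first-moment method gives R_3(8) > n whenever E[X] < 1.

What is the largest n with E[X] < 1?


We need C(n, 8) · 3^{1 − 28} < 1, i.e. C(n, 8) < 3^{28 − 1} = 7625597484987.
Check values of n near the boundary:
  n = 151: C(151, 8) = 5551321138650; 5551321138650 < 7625597484987? YES
  n = 152: C(152, 8) = 5859727868575; 5859727868575 < 7625597484987? YES
  n = 153: C(153, 8) = 6183023199255; 6183023199255 < 7625597484987? YES
  n = 154: C(154, 8) = 6521818990995; 6521818990995 < 7625597484987? YES
  n = 155: C(155, 8) = 6876747915675; 6876747915675 < 7625597484987? YES
  n = 156: C(156, 8) = 7248464019225; 7248464019225 < 7625597484987? YES
  n = 157: C(157, 8) = 7637643295425; 7637643295425 < 7625597484987? NO
  n = 158: C(158, 8) = 8044984271181; 8044984271181 < 7625597484987? NO
The largest n with C(n, 8) < 7625597484987 is n = 156 (where E[X] = 805384891025/847288609443 ≈ 0.9505437). Hence R_3(8) > 156, i.e. R_3(8) ≥ 157.

Largest n = 156; hence R_3(8) > 156.


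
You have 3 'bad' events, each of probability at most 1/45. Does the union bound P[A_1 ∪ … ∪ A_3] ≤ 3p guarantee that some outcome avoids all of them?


Union bound: P[∪_{i=1}^{3} A_i] ≤ Σ_i P[A_i] ≤ 3·p = 3·(1/45) = 1/15.
Numerically: 1/15 ≈ 0.0667.
Is 1/15 < 1? YES.
Since P[∪ A_i] ≤ 1/15 < 1, the complement has P[∩ A_i^c] ≥ 1 − 1/15 = 14/15 > 0, so some outcome avoids every A_i.

3·p = 1/15 ≈ 0.0667; existence CERTIFIED by the union bound.


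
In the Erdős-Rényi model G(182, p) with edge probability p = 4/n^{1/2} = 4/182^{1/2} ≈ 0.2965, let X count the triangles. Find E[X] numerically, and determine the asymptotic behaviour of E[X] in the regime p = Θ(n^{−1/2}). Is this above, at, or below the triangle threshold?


Number of potential triangles: C(182, 3) = 988260.
Each occurs with probability p³ ≈ (0.2965)³ ≈ 2.6065910e-02.
By linearity: E[X] = C(182, 3)·p³ ≈ 988260 · 2.6065910e-02 ≈ 25759.89625.
Since α = 1/2 < 1, p = c/n^{1/2} ≫ 1/n is above the triangle threshold p ~ 1/n. Asymptotically E[X] ~ (c³/6)·n^{3(1−α)} = (4³/6)·n^{1.5} → ∞; triangles are abundant w.h.p.

E[X] ≈ 25759.89625; in regime p = Θ(1/n^{1/2}) E[X] diverges (above the triangle threshold p ~ 1/n).


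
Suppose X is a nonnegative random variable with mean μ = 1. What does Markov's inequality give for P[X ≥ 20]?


μ = E[X] = 1, a = 20.
Markov: P[X ≥ 20] ≤ μ/a = (1)/20 = 1/20.
Numerically: ≈ 0.0500.
(Since a = 20 > μ = 1.0000, the bound 1/20 is < 1 and informative.)

P[X ≥ 20] ≤ 1/20 ≈ 0.0500.


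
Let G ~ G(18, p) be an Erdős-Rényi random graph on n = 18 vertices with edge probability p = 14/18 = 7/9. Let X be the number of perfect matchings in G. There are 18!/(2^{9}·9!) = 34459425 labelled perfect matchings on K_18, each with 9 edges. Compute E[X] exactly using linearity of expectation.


K_18 has 18!/(2^{9}·9!) = 34459425 labelled perfect matchings.
For each such perfect matching H, let X_H = 1 if all 9 edges of H are present in G. Then P[X_H = 1] = p^{9} = (7/9)^{9} = 40353607/387420489.
Summing the indicators: E[X] = Σ_H E[X_H] = 34459425 · p^{9} = 34459425 · 40353607/387420489 = 17167433257975/4782969.
Numerically: E[X] ≈ 3.589e+06.

E[X] = 34459425 · (7/9)^{9} = 17167433257975/4782969 ≈ 3.589e+06.


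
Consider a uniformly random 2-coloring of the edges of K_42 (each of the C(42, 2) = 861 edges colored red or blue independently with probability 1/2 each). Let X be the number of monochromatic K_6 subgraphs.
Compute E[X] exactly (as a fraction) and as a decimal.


Let X = Σ_S X_S over the C(42, 6) = 5245786 subsets S of size 6, where X_S = 1 if the K_6 on S is monochromatic.
For a fixed S, the K_6 on S has C(6, 2) = 15 edges. P[all 15 edges red] = (1/2)^15, and likewise for blue, so P[monochromatic] = 2·(1/2)^15 = 2^{1 − 15} = 1/16384.
Summing: E[X] = C(42, 6) · 2^{1 − 15} = 5245786 · 1/16384 = 2622893/8192.
Numerically: E[X] ≈ 320.17737.

E[X] = C(42,6)·2^(1−C(6,2)) = 2622893/8192 ≈ 320.17737.


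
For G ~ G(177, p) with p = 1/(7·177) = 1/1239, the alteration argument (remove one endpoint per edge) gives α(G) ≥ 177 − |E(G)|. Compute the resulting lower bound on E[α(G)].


E[|E(G)|] = C(177, 2)·p = 15576 · (1/1239) = 88/7.
E[α(G)] ≥ n − E[|E(G)|] = 177 − 88/7 = 1151/7.
Numerically: ≈ 164.4286.
(This is only a lower bound; the true E[α(G)] may be larger.)

E[α(G)] ≥ 1151/7 ≈ 164.4286.


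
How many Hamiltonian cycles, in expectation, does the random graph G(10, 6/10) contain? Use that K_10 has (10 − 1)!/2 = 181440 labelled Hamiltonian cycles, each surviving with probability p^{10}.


K_10 has (10 − 1)!/2 = 181440 labelled Hamiltonian cycles.
For each such Hamiltonian cycle H, let X_H = 1 if all 10 edges of H are present in G. Then P[X_H = 1] = p^{10} = (3/5)^{10} = 59049/9765625.
Summing the indicators: E[X] = Σ_H E[X_H] = 181440 · p^{10} = 181440 · 59049/9765625 = 2142770112/1953125.
Numerically: E[X] ≈ 1097.1.

E[X] = 181440 · (3/5)^{10} = 2142770112/1953125 ≈ 1097.1.


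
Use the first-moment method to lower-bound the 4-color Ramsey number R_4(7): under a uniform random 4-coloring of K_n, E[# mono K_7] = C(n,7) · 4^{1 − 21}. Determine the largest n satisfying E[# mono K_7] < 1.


We need C(n, 7) · 4^{1 − 21} < 1, i.e. C(n, 7) < 4^{21 − 1} = 1099511627776.
Check values of n near the boundary:
  n = 174: C(174, 7) = 847879782984; 847879782984 < 1099511627776? YES
  n = 175: C(175, 7) = 883208107275; 883208107275 < 1099511627776? YES
  n = 176: C(176, 7) = 919790691600; 919790691600 < 1099511627776? YES
  n = 177: C(177, 7) = 957664425960; 957664425960 < 1099511627776? YES
  n = 178: C(178, 7) = 996867063280; 996867063280 < 1099511627776? YES
  n = 179: C(179, 7) = 1037437234460; 1037437234460 < 1099511627776? YES
  n = 180: C(180, 7) = 1079414463600; 1079414463600 < 1099511627776? YES
  n = 181: C(181, 7) = 1122839183400; 1122839183400 < 1099511627776? NO
The largest n with C(n, 7) < 1099511627776 is n = 180 (where E[X] = 67463403975/68719476736 ≈ 0.98172). Hence R_4(7) > 180, i.e. R_4(7) ≥ 181.

Largest n = 180; hence R_4(7) > 180.


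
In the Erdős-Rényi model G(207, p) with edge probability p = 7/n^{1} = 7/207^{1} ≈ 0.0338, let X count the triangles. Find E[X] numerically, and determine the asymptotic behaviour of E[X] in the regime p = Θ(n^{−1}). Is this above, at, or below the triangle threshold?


Number of potential triangles: C(207, 3) = 1456935.
Each occurs with probability p³ ≈ (0.0338)³ ≈ 3.86708e-05.
By linearity: E[X] = C(207, 3)·p³ ≈ 1456935 · 3.86708e-05 ≈ 56.341.
Here α = 1, so p = 7/n is exactly at the triangle threshold p ~ 1/n. Asymptotically E[X] → c³/6 = 7³/6 = 343/6 ≈ 57.167, a bounded constant. In this regime the triangle count is asymptotically Poisson(c³/6).

E[X] ≈ 56.341; in regime p = Θ(1/n^{1}) E[X] stays bounded (at the triangle threshold p ~ 1/n).


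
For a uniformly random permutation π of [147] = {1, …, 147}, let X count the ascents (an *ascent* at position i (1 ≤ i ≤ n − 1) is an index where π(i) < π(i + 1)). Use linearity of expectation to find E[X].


Write X = Σ X_I over i = 1, …, 146, with X_I the indicator of one ascent.
There are 146 indicators.
For each fixed i, the pair (π(i), π(i+1)) is a uniformly random ordered pair of distinct values from {1, …, 147}; by symmetry P[π(i) < π(i+1)] = 1/2.
By linearity: E[X] = 146 · (1/2) = (147 − 1) · (1/2) = 73 ≈ 73.00000.

E[X] = 73 = 73.00000.


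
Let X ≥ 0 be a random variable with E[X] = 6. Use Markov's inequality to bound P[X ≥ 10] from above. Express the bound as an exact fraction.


μ = E[X] = 6, a = 10.
Markov: P[X ≥ 10] ≤ μ/a = (6)/10 = 3/5.
Numerically: ≈ 0.600000.
(Since a = 10 > μ = 6.000000, the bound 3/5 is < 1 and informative.)

P[X ≥ 10] ≤ 3/5 ≈ 0.600000.


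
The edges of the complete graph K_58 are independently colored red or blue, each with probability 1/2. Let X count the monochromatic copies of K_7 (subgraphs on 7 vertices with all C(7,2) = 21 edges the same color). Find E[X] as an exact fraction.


Let X = Σ_S X_S over the C(58, 7) = 300674088 subsets S of size 7, where X_S = 1 if the K_7 on S is monochromatic.
For a fixed S, the K_7 on S has C(7, 2) = 21 edges. P[all 21 edges red] = (1/2)^21, and likewise for blue, so P[monochromatic] = 2·(1/2)^21 = 2^{1 − 21} = 1/1048576.
Summing: E[X] = C(58, 7) · 2^{1 − 21} = 300674088 · 1/1048576 = 37584261/131072.
Numerically: E[X] ≈ 286.74516.

E[X] = C(58,7)·2^(1−C(7,2)) = 37584261/131072 ≈ 286.74516.


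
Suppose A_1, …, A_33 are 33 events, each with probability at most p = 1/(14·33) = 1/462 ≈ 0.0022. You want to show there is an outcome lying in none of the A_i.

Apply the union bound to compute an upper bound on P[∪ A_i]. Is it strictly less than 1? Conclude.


Union bound: P[∪_{i=1}^{33} A_i] ≤ Σ_i P[A_i] ≤ 33·p = 33·(1/462) = 1/14.
Numerically: 1/14 ≈ 0.0714.
Is 1/14 < 1? YES.
Since P[∪ A_i] ≤ 1/14 < 1, the complement has P[∩ A_i^c] ≥ 1 − 1/14 = 13/14 > 0, so some outcome avoids every A_i.

33·p = 1/14 ≈ 0.0714; existence CERTIFIED by the union bound.


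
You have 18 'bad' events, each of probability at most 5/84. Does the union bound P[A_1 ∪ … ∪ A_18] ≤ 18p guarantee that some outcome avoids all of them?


Union bound: P[∪_{i=1}^{18} A_i] ≤ Σ_i P[A_i] ≤ 18·p = 18·(5/84) = 15/14.
Numerically: 15/14 ≈ 1.071.
Is 15/14 < 1? NO.
Since the bound 15/14 is ≥ 1, the union bound is uninformative here; it does NOT by itself certify existence.

18·p = 15/14 ≈ 1.071; existence NOT certified by the union bound.


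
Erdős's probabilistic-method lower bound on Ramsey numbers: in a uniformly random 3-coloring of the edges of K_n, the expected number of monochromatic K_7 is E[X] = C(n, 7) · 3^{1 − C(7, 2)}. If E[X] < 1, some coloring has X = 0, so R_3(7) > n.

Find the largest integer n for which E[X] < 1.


We need C(n, 7) · 3^{1 − 21} < 1, i.e. C(n, 7) < 3^{21 − 1} = 3486784401.
Check values of n near the boundary:
  n = 77: C(77, 7) = 2404808340; 2404808340 < 3486784401? YES
  n = 78: C(78, 7) = 2641902120; 2641902120 < 3486784401? YES
  n = 79: C(79, 7) = 2898753715; 2898753715 < 3486784401? YES
  n = 80: C(80, 7) = 3176716400; 3176716400 < 3486784401? YES
  n = 81: C(81, 7) = 3477216600; 3477216600 < 3486784401? YES
  n = 82: C(82, 7) = 3801756816; 3801756816 < 3486784401? NO
  n = 83: C(83, 7) = 4151918628; 4151918628 < 3486784401? NO
  n = 84: C(84, 7) = 4529365776; 4529365776 < 3486784401? NO
The largest n with C(n, 7) < 3486784401 is n = 81 (where E[X] = 42928600/43046721 ≈ 0.997256). Hence R_3(7) > 81, i.e. R_3(7) ≥ 82.

Largest n = 81; hence R_3(7) > 81.


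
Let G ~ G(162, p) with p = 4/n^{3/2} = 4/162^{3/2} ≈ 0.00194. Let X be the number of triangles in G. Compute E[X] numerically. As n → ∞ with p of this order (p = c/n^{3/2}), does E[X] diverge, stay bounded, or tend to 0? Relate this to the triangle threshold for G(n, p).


Number of potential triangles: C(162, 3) = 695520.
Each occurs with probability p³ ≈ (0.00194)³ ≈ 7.30066e-09.
By linearity: E[X] = C(162, 3)·p³ ≈ 695520 · 7.30066e-09 ≈ 0.005.
Since α = 3/2 > 1, p = c/n^{3/2} = o(1/n) is below the triangle threshold p ~ 1/n. Asymptotically E[X] ~ (c³/6)·n^{3(1−α)} = (4³/6)·n^{-1.5} → 0, so by Markov's inequality G has no triangles w.h.p.

E[X] ≈ 0.005; in regime p = Θ(1/n^{3/2}) E[X] tends to 0 (below the triangle threshold p ~ 1/n).


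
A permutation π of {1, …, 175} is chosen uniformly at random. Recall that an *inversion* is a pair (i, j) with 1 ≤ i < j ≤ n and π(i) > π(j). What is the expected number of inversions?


Write X = Σ X_I over the C(175, 2) = 15225 pairs i < j, with X_I the indicator of one inversion.
There are 15225 indicators.
For each fixed pair i < j, the values π(i) and π(j) are two distinct elements of {1, …, 175} in uniformly random order; by symmetry P[π(i) > π(j)] = 1/2.
By linearity: E[X] = 15225 · (1/2) = C(175, 2) · (1/2) = 15225/2 = 15225/2 ≈ 7612.50000.

E[X] = 15225/2 = 7612.50000.


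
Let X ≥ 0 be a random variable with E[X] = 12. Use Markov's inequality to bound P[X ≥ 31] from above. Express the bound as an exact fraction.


μ = E[X] = 12, a = 31.
Markov: P[X ≥ 31] ≤ μ/a = (12)/31 = 12/31.
Numerically: ≈ 0.387097.
(Since a = 31 > μ = 12.000000, the bound 12/31 is < 1 and informative.)

P[X ≥ 31] ≤ 12/31 ≈ 0.387097.


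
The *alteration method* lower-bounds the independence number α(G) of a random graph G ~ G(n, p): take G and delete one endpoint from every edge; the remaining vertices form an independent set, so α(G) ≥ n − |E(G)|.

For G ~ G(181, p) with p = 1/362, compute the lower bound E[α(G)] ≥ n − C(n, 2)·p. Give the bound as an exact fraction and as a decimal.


E[|E(G)|] = C(181, 2)·p = 16290 · (1/362) = 45.
E[α(G)] ≥ n − E[|E(G)|] = 181 − 45 = 136.
Numerically: ≈ 136.000.
(This is only a lower bound; the true E[α(G)] may be larger.)

E[α(G)] ≥ 136 ≈ 136.000.


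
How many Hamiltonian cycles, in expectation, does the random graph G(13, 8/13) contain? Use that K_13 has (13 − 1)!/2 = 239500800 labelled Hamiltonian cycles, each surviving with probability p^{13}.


K_13 has (13 − 1)!/2 = 239500800 labelled Hamiltonian cycles.
For each such Hamiltonian cycle H, let X_H = 1 if all 13 edges of H are present in G. Then P[X_H = 1] = p^{13} = (8/13)^{13} = 549755813888/302875106592253.
By linearity: E[X] = Σ_H E[X_H] = 239500800 · p^{13} = 239500800 · 549755813888/302875106592253 = 131666957230827110400/302875106592253.
Numerically: E[X] ≈ 4.347e+05.

E[X] = 239500800 · (8/13)^{13} = 131666957230827110400/302875106592253 ≈ 4.347e+05.


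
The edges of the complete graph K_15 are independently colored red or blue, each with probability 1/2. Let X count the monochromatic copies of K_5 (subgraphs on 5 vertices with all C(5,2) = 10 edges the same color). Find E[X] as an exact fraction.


Let X = Σ_S X_S over the C(15, 5) = 3003 subsets S of size 5, where X_S = 1 if the K_5 on S is monochromatic.
For a fixed S, the K_5 on S has C(5, 2) = 10 edges. P[all 10 edges red] = (1/2)^10, and likewise for blue, so P[monochromatic] = 2·(1/2)^10 = 2^{1 − 10} = 1/512.
By linearity: E[X] = C(15, 5) · 2^{1 − 10} = 3003 · 1/512 = 3003/512.
Numerically: E[X] ≈ 5.865234.

E[X] = C(15,5)·2^(1−C(5,2)) = 3003/512 ≈ 5.865234.


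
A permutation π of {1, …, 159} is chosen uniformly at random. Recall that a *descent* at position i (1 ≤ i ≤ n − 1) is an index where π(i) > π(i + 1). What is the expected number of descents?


Write X = Σ X_I over i = 1, …, 158, with X_I the indicator of one descent.
There are 158 indicators.
For each fixed i, the pair (π(i), π(i+1)) is a uniformly random ordered pair of distinct values from {1, …, 159}; by symmetry P[π(i) > π(i+1)] = 1/2.
By linearity: E[X] = 158 · (1/2) = (159 − 1) · (1/2) = 79 ≈ 79.0000.

E[X] = 79 = 79.0000.


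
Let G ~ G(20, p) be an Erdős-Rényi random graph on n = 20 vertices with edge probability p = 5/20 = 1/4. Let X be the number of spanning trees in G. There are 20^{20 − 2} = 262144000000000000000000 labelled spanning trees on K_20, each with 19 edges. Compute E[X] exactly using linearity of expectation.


K_20 has 20^{20 − 2} = 262144000000000000000000 labelled spanning trees.
For each such spanning tree H, let X_H = 1 if all 19 edges of H are present in G. Then P[X_H = 1] = p^{19} = (1/4)^{19} = 1/274877906944.
By linearity of expectation: E[X] = Σ_H E[X_H] = 262144000000000000000000 · p^{19} = 262144000000000000000000 · 1/274877906944 = 3814697265625/4.
Numerically: E[X] ≈ 9.54e+11.

E[X] = 262144000000000000000000 · (1/4)^{19} = 3814697265625/4 ≈ 9.54e+11.


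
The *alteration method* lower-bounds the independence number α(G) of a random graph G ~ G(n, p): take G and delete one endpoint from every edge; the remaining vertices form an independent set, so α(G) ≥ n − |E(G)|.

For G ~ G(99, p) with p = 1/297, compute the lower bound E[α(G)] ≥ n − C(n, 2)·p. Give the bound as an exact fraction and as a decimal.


E[|E(G)|] = C(99, 2)·p = 4851 · (1/297) = 49/3.
E[α(G)] ≥ n − E[|E(G)|] = 99 − 49/3 = 248/3.
Numerically: ≈ 82.66667.
(This is only a lower bound; the true E[α(G)] may be larger.)

E[α(G)] ≥ 248/3 ≈ 82.66667.


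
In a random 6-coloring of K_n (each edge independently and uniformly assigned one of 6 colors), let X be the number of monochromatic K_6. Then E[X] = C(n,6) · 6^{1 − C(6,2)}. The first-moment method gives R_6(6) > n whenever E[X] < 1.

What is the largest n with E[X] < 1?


We need C(n, 6) · 6^{1 − 15} < 1, i.e. C(n, 6) < 6^{15 − 1} = 78364164096.
Check values of n near the boundary:
  n = 196: C(196, 6) = 72887293024; 72887293024 < 78364164096? YES
  n = 197: C(197, 6) = 75176946208; 75176946208 < 78364164096? YES
  n = 198: C(198, 6) = 77526225777; 77526225777 < 78364164096? YES
  n = 199: C(199, 6) = 79936367511; 79936367511 < 78364164096? NO
  n = 200: C(200, 6) = 82408626300; 82408626300 < 78364164096? NO
The largest n with C(n, 6) < 78364164096 is n = 198 (where E[X] = 25842075259/26121388032 ≈ 0.989307). Hence R_6(6) > 198, i.e. R_6(6) ≥ 199.

Largest n = 198; hence R_6(6) > 198.


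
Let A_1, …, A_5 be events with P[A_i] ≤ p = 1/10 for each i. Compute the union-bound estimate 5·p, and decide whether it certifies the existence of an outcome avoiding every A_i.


Union bound: P[∪_{i=1}^{5} A_i] ≤ Σ_i P[A_i] ≤ 5·p = 5·(1/10) = 1/2.
Numerically: 1/2 ≈ 0.5000000.
Is 1/2 < 1? YES.
Since P[∪ A_i] ≤ 1/2 < 1, the complement has P[∩ A_i^c] ≥ 1 − 1/2 = 1/2 > 0, so some outcome avoids every A_i.

5·p = 1/2 ≈ 0.5000000; existence CERTIFIED by the union bound.


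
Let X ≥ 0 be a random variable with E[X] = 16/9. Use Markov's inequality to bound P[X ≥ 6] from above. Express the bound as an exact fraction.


μ = E[X] = 16/9, a = 6.
Markov: P[X ≥ 6] ≤ μ/a = (16/9)/6 = 8/27.
Numerically: ≈ 0.2963.
(Since a = 6 > μ = 1.7778, the bound 8/27 is < 1 and informative.)

P[X ≥ 6] ≤ 8/27 ≈ 0.2963.


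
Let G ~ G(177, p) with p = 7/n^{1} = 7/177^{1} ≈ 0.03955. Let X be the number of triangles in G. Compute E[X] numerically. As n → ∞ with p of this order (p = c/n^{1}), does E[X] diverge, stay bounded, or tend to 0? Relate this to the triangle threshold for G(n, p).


Number of potential triangles: C(177, 3) = 908600.
Each occurs with probability p³ ≈ (0.03955)³ ≈ 6.185493e-05.
By linearity: E[X] = C(177, 3)·p³ ≈ 908600 · 6.185493e-05 ≈ 56.2014.
Here α = 1, so p = 7/n is exactly at the triangle threshold p ~ 1/n. Asymptotically E[X] → c³/6 = 7³/6 = 343/6 ≈ 57.1667, a bounded constant. In this regime the triangle count is asymptotically Poisson(c³/6).

E[X] ≈ 56.2014; in regime p = Θ(1/n^{1}) E[X] stays bounded (at the triangle threshold p ~ 1/n).


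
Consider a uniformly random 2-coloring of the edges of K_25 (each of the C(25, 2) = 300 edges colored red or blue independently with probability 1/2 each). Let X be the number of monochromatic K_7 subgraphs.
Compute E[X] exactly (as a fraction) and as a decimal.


Let X = Σ_S X_S over the C(25, 7) = 480700 subsets S of size 7, where X_S = 1 if the K_7 on S is monochromatic.
For a fixed S, the K_7 on S has C(7, 2) = 21 edges. P[all 21 edges red] = (1/2)^21, and likewise for blue, so P[monochromatic] = 2·(1/2)^21 = 2^{1 − 21} = 1/1048576.
Summing: E[X] = C(25, 7) · 2^{1 − 21} = 480700 · 1/1048576 = 120175/262144.
Numerically: E[X] ≈ 0.45843.

E[X] = C(25,7)·2^(1−C(7,2)) = 120175/262144 ≈ 0.45843.


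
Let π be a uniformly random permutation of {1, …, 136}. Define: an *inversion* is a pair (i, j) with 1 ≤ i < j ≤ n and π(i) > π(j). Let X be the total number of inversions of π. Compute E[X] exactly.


Write X = Σ X_I over the C(136, 2) = 9180 pairs i < j, with X_I the indicator of one inversion.
There are 9180 indicators.
For each fixed pair i < j, the values π(i) and π(j) are two distinct elements of {1, …, 136} in uniformly random order; by symmetry P[π(i) > π(j)] = 1/2.
By linearity: E[X] = 9180 · (1/2) = C(136, 2) · (1/2) = 9180/2 = 4590 ≈ 4590.000.

E[X] = 4590 = 4590.000.


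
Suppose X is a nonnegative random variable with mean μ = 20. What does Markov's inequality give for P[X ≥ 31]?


μ = E[X] = 20, a = 31.
Markov: P[X ≥ 31] ≤ μ/a = (20)/31 = 20/31.
Numerically: ≈ 0.6452.
(Since a = 31 > μ = 20.0000, the bound 20/31 is < 1 and informative.)

P[X ≥ 31] ≤ 20/31 ≈ 0.6452.


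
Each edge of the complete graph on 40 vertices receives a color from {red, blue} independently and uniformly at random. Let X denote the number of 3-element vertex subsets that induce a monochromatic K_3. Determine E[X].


Let X = Σ_S X_S over the C(40, 3) = 9880 subsets S of size 3, where X_S = 1 if the K_3 on S is monochromatic.
For a fixed S, the K_3 on S has C(3, 2) = 3 edges. P[all 3 edges red] = (1/2)^3, and likewise for blue, so P[monochromatic] = 2·(1/2)^3 = 2^{1 − 3} = 1/4.
By linearity: E[X] = C(40, 3) · 2^{1 − 3} = 9880 · 1/4 = 2470.
Numerically: E[X] ≈ 2470.00000.

E[X] = C(40,3)·2^(1−C(3,2)) = 2470 ≈ 2470.00000.


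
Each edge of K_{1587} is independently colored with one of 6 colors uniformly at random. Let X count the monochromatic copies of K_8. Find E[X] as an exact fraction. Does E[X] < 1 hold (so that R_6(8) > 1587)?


E[X] = C(1587, 8) · 6^{1 − 28} = 980438554550826798570 · 6^{−27} = 980438554550826798570/1023490369077469249536.
As a reduced fraction: E[X] = 54468808586157044365/56860576059859402752 ≈ 0.9579.
Is E[X] < 1? YES.
Since E[X] < 1, there exists a 6-coloring of K_{1587} with no monochromatic K_8; hence R_6(8) > 1587.

E[X] = 54468808586157044365/56860576059859402752 ≈ 0.9579; E[X] < 1, so R_6(8) > 1587.


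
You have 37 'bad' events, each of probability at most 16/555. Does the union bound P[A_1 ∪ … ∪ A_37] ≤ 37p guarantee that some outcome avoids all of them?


Union bound: P[∪_{i=1}^{37} A_i] ≤ Σ_i P[A_i] ≤ 37·p = 37·(16/555) = 16/15.
Numerically: 16/15 ≈ 1.0667.
Is 16/15 < 1? NO.
Since the bound 16/15 is ≥ 1, the union bound is uninformative here; it does NOT by itself certify existence.

37·p = 16/15 ≈ 1.0667; existence NOT certified by the union bound.


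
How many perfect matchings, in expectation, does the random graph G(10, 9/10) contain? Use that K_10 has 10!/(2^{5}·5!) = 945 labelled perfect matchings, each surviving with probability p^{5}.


K_10 has 10!/(2^{5}·5!) = 945 labelled perfect matchings.
For each such perfect matching H, let X_H = 1 if all 5 edges of H are present in G. Then P[X_H = 1] = p^{5} = (9/10)^{5} = 59049/100000.
By linearity of expectation: E[X] = Σ_H E[X_H] = 945 · p^{5} = 945 · 59049/100000 = 11160261/20000.
Numerically: E[X] ≈ 558.

E[X] = 945 · (9/10)^{5} = 11160261/20000 ≈ 558.


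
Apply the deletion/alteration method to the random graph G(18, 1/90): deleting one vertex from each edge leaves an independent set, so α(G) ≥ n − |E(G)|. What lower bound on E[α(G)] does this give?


E[|E(G)|] = C(18, 2)·p = 153 · (1/90) = 17/10.
E[α(G)] ≥ n − E[|E(G)|] = 18 − 17/10 = 163/10.
Numerically: ≈ 16.30000.
(This is only a lower bound; the true E[α(G)] may be larger.)

E[α(G)] ≥ 163/10 ≈ 16.30000.


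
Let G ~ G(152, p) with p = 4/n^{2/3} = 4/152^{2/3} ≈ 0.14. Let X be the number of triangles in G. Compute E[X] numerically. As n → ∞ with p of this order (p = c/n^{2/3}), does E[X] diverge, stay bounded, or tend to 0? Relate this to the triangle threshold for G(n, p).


Number of potential triangles: C(152, 3) = 573800.
Each occurs with probability p³ ≈ (0.14)³ ≈ 2.77008e-03.
By linearity: E[X] = C(152, 3)·p³ ≈ 573800 · 2.77008e-03 ≈ 1589.474.
Since α = 2/3 < 1, p = c/n^{2/3} ≫ 1/n is above the triangle threshold p ~ 1/n. Asymptotically E[X] ~ (c³/6)·n^{3(1−α)} = (4³/6)·n^{1} → ∞; triangles are abundant w.h.p.

E[X] ≈ 1589.474; in regime p = Θ(1/n^{2/3}) E[X] diverges (above the triangle threshold p ~ 1/n).


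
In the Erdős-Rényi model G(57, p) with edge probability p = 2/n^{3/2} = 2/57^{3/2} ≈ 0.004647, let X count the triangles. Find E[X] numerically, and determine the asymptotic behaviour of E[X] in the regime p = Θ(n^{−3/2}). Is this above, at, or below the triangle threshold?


Number of potential triangles: C(57, 3) = 29260.
Each occurs with probability p³ ≈ (0.004647)³ ≈ 1.003814e-07.
By linearity: E[X] = C(57, 3)·p³ ≈ 29260 · 1.003814e-07 ≈ 0.0029.
Since α = 3/2 > 1, p = c/n^{3/2} = o(1/n) is below the triangle threshold p ~ 1/n. Asymptotically E[X] ~ (c³/6)·n^{3(1−α)} = (2³/6)·n^{-1.5} → 0, so by Markov's inequality G has no triangles w.h.p.

E[X] ≈ 0.0029; in regime p = Θ(1/n^{3/2}) E[X] tends to 0 (below the triangle threshold p ~ 1/n).


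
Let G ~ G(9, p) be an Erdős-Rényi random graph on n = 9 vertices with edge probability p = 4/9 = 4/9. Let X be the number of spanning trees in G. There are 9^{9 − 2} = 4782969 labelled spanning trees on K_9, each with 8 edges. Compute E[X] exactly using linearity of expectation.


K_9 has 9^{9 − 2} = 4782969 labelled spanning trees.
For each such spanning tree H, let X_H = 1 if all 8 edges of H are present in G. Then P[X_H = 1] = p^{8} = (4/9)^{8} = 65536/43046721.
Summing the indicators: E[X] = Σ_H E[X_H] = 4782969 · p^{8} = 4782969 · 65536/43046721 = 65536/9.
Numerically: E[X] ≈ 7281.78.

E[X] = 4782969 · (4/9)^{8} = 65536/9 ≈ 7281.78.


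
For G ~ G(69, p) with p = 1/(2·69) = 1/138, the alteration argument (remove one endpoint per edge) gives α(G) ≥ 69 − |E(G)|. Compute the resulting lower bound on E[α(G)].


E[|E(G)|] = C(69, 2)·p = 2346 · (1/138) = 17.
E[α(G)] ≥ n − E[|E(G)|] = 69 − 17 = 52.
Numerically: ≈ 52.00000.
(This is only a lower bound; the true E[α(G)] may be larger.)

E[α(G)] ≥ 52 ≈ 52.00000.


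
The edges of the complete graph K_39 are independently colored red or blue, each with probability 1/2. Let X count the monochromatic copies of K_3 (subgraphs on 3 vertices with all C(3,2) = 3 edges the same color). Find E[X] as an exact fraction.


Let X = Σ_S X_S over the C(39, 3) = 9139 subsets S of size 3, where X_S = 1 if the K_3 on S is monochromatic.
For a fixed S, the K_3 on S has C(3, 2) = 3 edges. P[all 3 edges red] = (1/2)^3, and likewise for blue, so P[monochromatic] = 2·(1/2)^3 = 2^{1 − 3} = 1/4.
By linearity: E[X] = C(39, 3) · 2^{1 − 3} = 9139 · 1/4 = 9139/4.
Numerically: E[X] ≈ 2284.75000.

E[X] = C(39,3)·2^(1−C(3,2)) = 9139/4 ≈ 2284.75000.
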